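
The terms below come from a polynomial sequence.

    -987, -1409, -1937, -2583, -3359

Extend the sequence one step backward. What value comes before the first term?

Δ: -422  -528  -646  -776
Δ²: -106  -118  -130
Δ³: -12  -12
The third differences are constant at -12.
Work back: -106 + 12 = -94;  -422 + 94 = -328;  -987 + 328 = -659

-659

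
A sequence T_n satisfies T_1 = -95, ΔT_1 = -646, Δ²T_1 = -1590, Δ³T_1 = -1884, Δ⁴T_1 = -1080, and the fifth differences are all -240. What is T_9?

-244327

Build the table forward from the leading diagonal:
D5: -240  -240  -240  -240  -240  -240  -240  -240  -240
D4: -1080  -1320  -1560  -1800  -2040  -2280  -2520  -2760  -3000
D3: -1884  -2964  -4284  -5844  -7644  -9684  -11964  -14484  -17244
D2: -1590  -3474  -6438  -10722  -16566  -24210  -33894  -45858  -60342
D1: -646  -2236  -5710  -12148  -22870  -39436  -63646  -97540  -143398
T: -95  -741  -2977  -8687  -20835  -43705  -83141  -146787  -244327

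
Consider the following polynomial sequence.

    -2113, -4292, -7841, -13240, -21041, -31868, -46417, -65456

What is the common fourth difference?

-72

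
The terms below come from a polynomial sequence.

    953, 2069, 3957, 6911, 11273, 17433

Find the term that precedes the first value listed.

363

1116  1888  2954  4362  6160
772  1066  1408  1798
294  342  390
48  48
The fourth differences are constant at 48.
Work back: 294 − 48 = 246;  772 − 246 = 526;  1116 − 526 = 590;  953 − 590 = 363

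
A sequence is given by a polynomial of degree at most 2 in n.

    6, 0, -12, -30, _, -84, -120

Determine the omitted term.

-54

Using the first 4 terms:
First differences: -6, -12, -18
Second differences: -6, -6
Constant second difference = -6.
Extend forward: -18 − 6 = -24;  -30 − 24 = -54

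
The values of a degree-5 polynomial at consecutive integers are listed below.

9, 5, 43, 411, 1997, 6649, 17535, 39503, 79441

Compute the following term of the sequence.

-4 , 38 , 368 , 1586 , 4652 , 10886 , 21968 , 39938
42 , 330 , 1218 , 3066 , 6234 , 11082 , 17970
288 , 888 , 1848 , 3168 , 4848 , 6888
600 , 960 , 1320 , 1680 , 2040
360 , 360 , 360 , 360
Constant fifth difference = 360, so extend:
2040 + 360 = 2400;  6888 + 2400 = 9288;  17970 + 9288 = 27258;  39938 + 27258 = 67196;  79441 + 67196 = 146637

146637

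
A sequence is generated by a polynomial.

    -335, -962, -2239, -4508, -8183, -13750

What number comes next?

-21767

D1: -627 , -1277 , -2269 , -3675 , -5567
D2: -650 , -992 , -1406 , -1892
D3: -342 , -414 , -486
D4: -72 , -72
Fourth differences constant at -72.
-486 − 72 = -558;  -1892 − 558 = -2450;  -5567 − 2450 = -8017;  -13750 − 8017 = -21767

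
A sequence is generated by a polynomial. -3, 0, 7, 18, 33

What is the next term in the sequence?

First differences: 3, 7, 11, 15
Second differences: 4, 4, 4
Constant second difference = 4, so extend:
15 + 4 = 19;  33 + 19 = 52

52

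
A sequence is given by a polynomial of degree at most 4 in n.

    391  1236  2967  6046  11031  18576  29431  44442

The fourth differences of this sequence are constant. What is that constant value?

96

Δ: 845, 1731, 3079, 4985, 7545, 10855, 15011
Δ²: 886, 1348, 1906, 2560, 3310, 4156
Δ³: 462, 558, 654, 750, 846
Δ⁴: 96, 96, 96, 96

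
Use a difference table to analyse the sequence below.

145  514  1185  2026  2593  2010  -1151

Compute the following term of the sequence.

-8990

Δ: 369, 671, 841, 567, -583, -3161
Δ²: 302, 170, -274, -1150, -2578
Δ³: -132, -444, -876, -1428
Δ⁴: -312, -432, -552
Δ⁵: -120, -120
Fifth differences constant at -120.
-552 − 120 = -672;  -1428 − 672 = -2100;  -2578 − 2100 = -4678;  -3161 − 4678 = -7839;  -1151 − 7839 = -8990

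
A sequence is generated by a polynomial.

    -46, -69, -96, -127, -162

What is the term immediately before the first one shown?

-27

-23  -27  -31  -35
-4  -4  -4
The second differences are constant at -4.
Work back: -23 + 4 = -19;  -46 + 19 = -27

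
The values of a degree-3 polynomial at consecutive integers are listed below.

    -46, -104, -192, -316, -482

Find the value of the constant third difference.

Δ: -58, -88, -124, -166
Δ²: -30, -36, -42
Δ³: -6, -6

-6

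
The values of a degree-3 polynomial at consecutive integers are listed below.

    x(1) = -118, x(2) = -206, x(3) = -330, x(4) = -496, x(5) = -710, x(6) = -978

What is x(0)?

-60

First differences: -88  -124  -166  -214  -268
Second differences: -36  -42  -48  -54
Third differences: -6  -6  -6
The third differences are constant at -6.
Work back: -36 + 6 = -30;  -88 + 30 = -58;  -118 + 58 = -60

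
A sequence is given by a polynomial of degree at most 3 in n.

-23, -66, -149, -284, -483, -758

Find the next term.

D1: -43 , -83 , -135 , -199 , -275
D2: -40 , -52 , -64 , -76
D3: -12 , -12 , -12
Constant third difference = -12, so extend:
-76 − 12 = -88;  -275 − 88 = -363;  -758 − 363 = -1121

-1121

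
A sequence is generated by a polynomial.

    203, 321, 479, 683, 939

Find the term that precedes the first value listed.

119

D1: 118  158  204  256
D2: 40  46  52
D3: 6  6
The third differences are constant at 6.
Work back: 40 − 6 = 34;  118 − 34 = 84;  203 − 84 = 119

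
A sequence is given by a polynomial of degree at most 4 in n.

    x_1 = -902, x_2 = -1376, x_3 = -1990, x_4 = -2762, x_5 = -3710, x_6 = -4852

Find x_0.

-550

First differences: -474  -614  -772  -948  -1142
Second differences: -140  -158  -176  -194
Third differences: -18  -18  -18
The third differences are constant at -18.
Work back: -140 + 18 = -122;  -474 + 122 = -352;  -902 + 352 = -550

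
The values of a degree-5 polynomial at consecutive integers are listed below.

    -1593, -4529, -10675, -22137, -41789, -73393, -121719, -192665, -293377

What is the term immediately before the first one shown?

D1: -2936, -6146, -11462, -19652, -31604, -48326, -70946, -100712
D2: -3210, -5316, -8190, -11952, -16722, -22620, -29766
D3: -2106, -2874, -3762, -4770, -5898, -7146
D4: -768, -888, -1008, -1128, -1248
D5: -120, -120, -120, -120
The fifth differences are constant at -120.
Work back: -768 + 120 = -648;  -2106 + 648 = -1458;  -3210 + 1458 = -1752;  -2936 + 1752 = -1184;  -1593 + 1184 = -409

-409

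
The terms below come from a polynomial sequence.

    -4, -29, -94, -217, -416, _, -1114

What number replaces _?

-709

Using the first 5 terms:
D1: -25  -65  -123  -199
D2: -40  -58  -76
D3: -18  -18
Constant third difference = -18.
Extend forward: -76 − 18 = -94;  -199 − 94 = -293;  -416 − 293 = -709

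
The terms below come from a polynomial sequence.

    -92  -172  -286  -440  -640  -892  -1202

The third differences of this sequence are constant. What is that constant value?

-6

D1: -80, -114, -154, -200, -252, -310
D2: -34, -40, -46, -52, -58
D3: -6, -6, -6, -6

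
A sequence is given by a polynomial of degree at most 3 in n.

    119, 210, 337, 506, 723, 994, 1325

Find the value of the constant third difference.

Δ: 91, 127, 169, 217, 271, 331
Δ²: 36, 42, 48, 54, 60
Δ³: 6, 6, 6, 6

6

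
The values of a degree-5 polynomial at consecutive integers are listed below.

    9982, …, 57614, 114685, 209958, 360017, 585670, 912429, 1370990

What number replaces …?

Using the last 7 terms:
D1: 57071, 95273, 150059, 225653, 326759, 458561
D2: 38202, 54786, 75594, 101106, 131802
D3: 16584, 20808, 25512, 30696
D4: 4224, 4704, 5184
D5: 480, 480
Constant fifth difference = 480.
Extend backward: 4224 − 480 = 3744;  16584 − 3744 = 12840;  38202 − 12840 = 25362;  57071 − 25362 = 31709;  57614 − 31709 = 25905

25905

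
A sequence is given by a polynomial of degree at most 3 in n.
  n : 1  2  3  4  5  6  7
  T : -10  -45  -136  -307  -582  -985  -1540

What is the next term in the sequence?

-2271

D1: -35 , -91 , -171 , -275 , -403 , -555
D2: -56 , -80 , -104 , -128 , -152
D3: -24 , -24 , -24 , -24
Constant third difference = -24, so extend:
-152 − 24 = -176;  -555 − 176 = -731;  -1540 − 731 = -2271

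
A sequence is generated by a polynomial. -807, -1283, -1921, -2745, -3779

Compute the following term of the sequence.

-5047

D1: -476, -638, -824, -1034
D2: -162, -186, -210
D3: -24, -24
Third differences constant at -24.
-210 − 24 = -234;  -1034 − 234 = -1268;  -3779 − 1268 = -5047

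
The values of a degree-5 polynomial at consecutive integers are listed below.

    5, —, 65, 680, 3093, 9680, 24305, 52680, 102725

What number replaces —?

0

Using the last 7 terms:
Δ: 615  2413  6587  14625  28375  50045
Δ²: 1798  4174  8038  13750  21670
Δ³: 2376  3864  5712  7920
Δ⁴: 1488  1848  2208
Δ⁵: 360  360
Constant fifth difference = 360.
Extend backward: 1488 − 360 = 1128;  2376 − 1128 = 1248;  1798 − 1248 = 550;  615 − 550 = 65;  65 − 65 = 0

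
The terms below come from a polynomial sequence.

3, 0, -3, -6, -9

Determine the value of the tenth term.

-24

Δ: -3, -3, -3, -3
First differences constant at -3.
-9 − 3 = -12
-12 − 3 = -15
-15 − 3 = -18
-18 − 3 = -21
-21 − 3 = -24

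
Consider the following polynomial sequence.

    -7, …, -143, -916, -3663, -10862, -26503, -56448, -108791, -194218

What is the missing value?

-18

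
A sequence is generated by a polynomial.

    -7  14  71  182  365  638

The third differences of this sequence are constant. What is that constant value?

18

Δ: 21, 57, 111, 183, 273
Δ²: 36, 54, 72, 90
Δ³: 18, 18, 18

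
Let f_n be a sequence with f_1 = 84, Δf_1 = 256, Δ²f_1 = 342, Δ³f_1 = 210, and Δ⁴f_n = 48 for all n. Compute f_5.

Build the table forward from the leading diagonal:
Δ⁴: 48, 48, 48, 48, 48
Δ³: 210, 258, 306, 354, 402
Δ²: 342, 552, 810, 1116, 1470
Δ: 256, 598, 1150, 1960, 3076
f: 84, 340, 938, 2088, 4048

4048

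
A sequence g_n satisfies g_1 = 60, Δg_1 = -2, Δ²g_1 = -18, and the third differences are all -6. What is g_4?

-6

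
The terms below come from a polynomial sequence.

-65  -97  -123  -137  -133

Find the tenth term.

367

-32  -26  -14  4
6  12  18
6  6
Third differences constant at 6.
18 + 6 = 24;  4 + 24 = 28;  -133 + 28 = -105
24 + 6 = 30;  28 + 30 = 58;  -105 + 58 = -47
30 + 6 = 36;  58 + 36 = 94;  -47 + 94 = 47
36 + 6 = 42;  94 + 42 = 136;  47 + 136 = 183
42 + 6 = 48;  136 + 48 = 184;  183 + 184 = 367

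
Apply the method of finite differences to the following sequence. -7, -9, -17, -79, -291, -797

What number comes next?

-1789

-2  -8  -62  -212  -506
-6  -54  -150  -294
-48  -96  -144
-48  -48
Fourth differences constant at -48.
-144 − 48 = -192;  -294 − 192 = -486;  -506 − 486 = -992;  -797 − 992 = -1789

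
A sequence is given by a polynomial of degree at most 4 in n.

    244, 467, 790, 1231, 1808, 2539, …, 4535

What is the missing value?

3442

Using the first 6 terms:
First differences: 223  323  441  577  731
Second differences: 100  118  136  154
Third differences: 18  18  18
Constant third difference = 18.
Extend forward: 154 + 18 = 172;  731 + 172 = 903;  2539 + 903 = 3442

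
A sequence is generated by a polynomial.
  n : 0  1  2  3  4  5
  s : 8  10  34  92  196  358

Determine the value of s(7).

904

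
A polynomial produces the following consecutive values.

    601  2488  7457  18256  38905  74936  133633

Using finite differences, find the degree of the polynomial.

Δ: 1887, 4969, 10799, 20649, 36031, 58697
Δ²: 3082, 5830, 9850, 15382, 22666
Δ³: 2748, 4020, 5532, 7284
Δ⁴: 1272, 1512, 1752
Δ⁵: 240, 240
The fifth differences are constant, so the polynomial has degree 5.

5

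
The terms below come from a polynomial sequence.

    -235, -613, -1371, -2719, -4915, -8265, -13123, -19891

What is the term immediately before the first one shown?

-75

First differences: -378, -758, -1348, -2196, -3350, -4858, -6768
Second differences: -380, -590, -848, -1154, -1508, -1910
Third differences: -210, -258, -306, -354, -402
Fourth differences: -48, -48, -48, -48
The fourth differences are constant at -48.
Work back: -210 + 48 = -162;  -380 + 162 = -218;  -378 + 218 = -160;  -235 + 160 = -75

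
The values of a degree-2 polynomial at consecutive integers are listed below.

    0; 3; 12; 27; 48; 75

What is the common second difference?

6

D1: 3, 9, 15, 21, 27
D2: 6, 6, 6, 6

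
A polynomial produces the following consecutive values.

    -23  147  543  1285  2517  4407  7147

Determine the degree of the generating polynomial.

4

Δ: 170, 396, 742, 1232, 1890, 2740
Δ²: 226, 346, 490, 658, 850
Δ³: 120, 144, 168, 192
Δ⁴: 24, 24, 24
The fourth differences are constant, so the polynomial has degree 4.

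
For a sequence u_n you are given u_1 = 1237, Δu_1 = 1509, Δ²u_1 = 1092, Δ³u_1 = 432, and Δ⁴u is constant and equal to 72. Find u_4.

Build the table forward from the leading diagonal:
D4: 72, 72, 72, 72
D3: 432, 504, 576, 648
D2: 1092, 1524, 2028, 2604
D1: 1509, 2601, 4125, 6153
u: 1237, 2746, 5347, 9472

9472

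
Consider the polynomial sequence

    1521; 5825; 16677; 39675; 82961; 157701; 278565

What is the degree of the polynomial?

D1: 4304, 10852, 22998, 43286, 74740, 120864
D2: 6548, 12146, 20288, 31454, 46124
D3: 5598, 8142, 11166, 14670
D4: 2544, 3024, 3504
D5: 480, 480
The fifth differences are constant, so the polynomial has degree 5.

5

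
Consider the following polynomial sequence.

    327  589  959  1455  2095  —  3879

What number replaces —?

Using the first 5 terms:
First differences: 262, 370, 496, 640
Second differences: 108, 126, 144
Third differences: 18, 18
Constant third difference = 18.
Extend forward: 144 + 18 = 162;  640 + 162 = 802;  2095 + 802 = 2897

2897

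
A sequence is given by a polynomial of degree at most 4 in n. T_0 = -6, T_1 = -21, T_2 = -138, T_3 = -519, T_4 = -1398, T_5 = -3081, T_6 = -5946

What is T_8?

-17094

Δ: -15 , -117 , -381 , -879 , -1683 , -2865
Δ²: -102 , -264 , -498 , -804 , -1182
Δ³: -162 , -234 , -306 , -378
Δ⁴: -72 , -72 , -72
The fourth differences are constant (-72).
-378 − 72 = -450;  -1182 − 450 = -1632;  -2865 − 1632 = -4497;  -5946 − 4497 = -10443
-450 − 72 = -522;  -1632 − 522 = -2154;  -4497 − 2154 = -6651;  -10443 − 6651 = -17094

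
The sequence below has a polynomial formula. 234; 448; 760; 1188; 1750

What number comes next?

2464

214, 312, 428, 562
98, 116, 134
18, 18
The third differences are constant (18).
134 + 18 = 152;  562 + 152 = 714;  1750 + 714 = 2464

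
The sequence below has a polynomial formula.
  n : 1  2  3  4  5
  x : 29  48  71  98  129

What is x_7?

D1: 19, 23, 27, 31
D2: 4, 4, 4
Constant second difference = 4, so extend:
31 + 4 = 35;  129 + 35 = 164
35 + 4 = 39;  164 + 39 = 203

203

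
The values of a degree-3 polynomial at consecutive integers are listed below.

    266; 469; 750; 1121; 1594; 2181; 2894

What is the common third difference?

12

First differences: 203, 281, 371, 473, 587, 713
Second differences: 78, 90, 102, 114, 126
Third differences: 12, 12, 12, 12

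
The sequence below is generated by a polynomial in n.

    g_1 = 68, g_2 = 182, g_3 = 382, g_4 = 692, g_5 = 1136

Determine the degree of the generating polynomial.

114, 200, 310, 444
86, 110, 134
24, 24
The third differences are constant, so the polynomial has degree 3.

3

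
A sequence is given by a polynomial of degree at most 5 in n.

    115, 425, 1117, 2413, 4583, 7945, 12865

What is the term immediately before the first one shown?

13

First differences: 310, 692, 1296, 2170, 3362, 4920
Second differences: 382, 604, 874, 1192, 1558
Third differences: 222, 270, 318, 366
Fourth differences: 48, 48, 48
The fourth differences are constant at 48.
Work back: 222 − 48 = 174;  382 − 174 = 208;  310 − 208 = 102;  115 − 102 = 13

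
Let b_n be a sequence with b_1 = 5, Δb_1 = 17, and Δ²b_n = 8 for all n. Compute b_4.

Build the table forward from the leading diagonal:
D2: 8  8  8  8
D1: 17  25  33  41
b: 5  22  47  80

80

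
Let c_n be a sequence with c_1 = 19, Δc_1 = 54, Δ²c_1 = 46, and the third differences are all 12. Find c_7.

Build the table forward from the leading diagonal:
D3: 12  12  12  12  12  12  12
D2: 46  58  70  82  94  106  118
D1: 54  100  158  228  310  404  510
c: 19  73  173  331  559  869  1273

1273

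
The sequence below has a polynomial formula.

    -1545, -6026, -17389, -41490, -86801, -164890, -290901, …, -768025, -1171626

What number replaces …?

-484034

Using the first 7 terms:
First differences: -4481  -11363  -24101  -45311  -78089  -126011
Second differences: -6882  -12738  -21210  -32778  -47922
Third differences: -5856  -8472  -11568  -15144
Fourth differences: -2616  -3096  -3576
Fifth differences: -480  -480
Constant fifth difference = -480.
Extend forward: -3576 − 480 = -4056;  -15144 − 4056 = -19200;  -47922 − 19200 = -67122;  -126011 − 67122 = -193133;  -290901 − 193133 = -484034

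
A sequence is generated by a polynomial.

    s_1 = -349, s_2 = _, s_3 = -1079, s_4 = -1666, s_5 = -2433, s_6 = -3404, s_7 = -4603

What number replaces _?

Using the last 5 terms:
D1: -587  -767  -971  -1199
D2: -180  -204  -228
D3: -24  -24
Constant third difference = -24.
Extend backward: -180 + 24 = -156;  -587 + 156 = -431;  -1079 + 431 = -648

-648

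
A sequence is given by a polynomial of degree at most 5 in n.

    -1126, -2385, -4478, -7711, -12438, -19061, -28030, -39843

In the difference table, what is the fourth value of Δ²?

D1: -1259, -2093, -3233, -4727, -6623, -8969, -11813
D2: -834, -1140, -1494, -1896, -2346, -2844
D3: -306, -354, -402, -450, -498
D4: -48, -48, -48, -48

-1896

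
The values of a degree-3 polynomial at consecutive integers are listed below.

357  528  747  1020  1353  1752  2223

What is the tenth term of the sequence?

171, 219, 273, 333, 399, 471
48, 54, 60, 66, 72
6, 6, 6, 6
The third differences are constant (6).
72 + 6 = 78;  471 + 78 = 549;  2223 + 549 = 2772
78 + 6 = 84;  549 + 84 = 633;  2772 + 633 = 3405
84 + 6 = 90;  633 + 90 = 723;  3405 + 723 = 4128

4128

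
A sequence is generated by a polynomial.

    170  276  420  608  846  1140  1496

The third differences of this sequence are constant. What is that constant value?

6

First differences: 106, 144, 188, 238, 294, 356
Second differences: 38, 44, 50, 56, 62
Third differences: 6, 6, 6, 6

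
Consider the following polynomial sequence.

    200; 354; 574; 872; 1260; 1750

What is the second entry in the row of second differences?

First differences: 154, 220, 298, 388, 490
Second differences: 66, 78, 90, 102
Third differences: 12, 12, 12

78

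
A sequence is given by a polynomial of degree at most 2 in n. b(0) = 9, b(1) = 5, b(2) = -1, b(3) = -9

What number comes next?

-19

D1: -4, -6, -8
D2: -2, -2
Constant second difference = -2, so extend:
-8 − 2 = -10;  -9 − 10 = -19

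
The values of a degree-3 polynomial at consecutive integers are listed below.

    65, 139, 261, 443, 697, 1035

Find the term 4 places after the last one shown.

D1: 74, 122, 182, 254, 338
D2: 48, 60, 72, 84
D3: 12, 12, 12
Constant third difference = 12, so extend:
84 + 12 = 96;  338 + 96 = 434;  1035 + 434 = 1469
96 + 12 = 108;  434 + 108 = 542;  1469 + 542 = 2011
108 + 12 = 120;  542 + 120 = 662;  2011 + 662 = 2673
120 + 12 = 132;  662 + 132 = 794;  2673 + 794 = 3467

3467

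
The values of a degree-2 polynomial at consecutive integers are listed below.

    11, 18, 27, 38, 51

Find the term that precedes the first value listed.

6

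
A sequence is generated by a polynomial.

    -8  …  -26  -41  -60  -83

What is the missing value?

Using the last 4 terms:
-15, -19, -23
-4, -4
Constant second difference = -4.
Extend backward: -15 + 4 = -11;  -26 + 11 = -15

-15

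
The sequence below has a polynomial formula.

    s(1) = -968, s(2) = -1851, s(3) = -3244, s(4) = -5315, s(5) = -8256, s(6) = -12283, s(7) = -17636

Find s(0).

-451

Δ: -883, -1393, -2071, -2941, -4027, -5353
Δ²: -510, -678, -870, -1086, -1326
Δ³: -168, -192, -216, -240
Δ⁴: -24, -24, -24
The fourth differences are constant at -24.
Work back: -168 + 24 = -144;  -510 + 144 = -366;  -883 + 366 = -517;  -968 + 517 = -451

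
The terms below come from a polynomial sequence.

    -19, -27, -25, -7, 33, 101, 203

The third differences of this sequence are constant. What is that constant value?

6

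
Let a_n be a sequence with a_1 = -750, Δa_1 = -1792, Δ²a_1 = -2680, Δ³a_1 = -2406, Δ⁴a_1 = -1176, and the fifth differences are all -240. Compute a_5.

-34798

Build the table forward from the leading diagonal:
Fifth differences: -240, -240, -240, -240, -240
Fourth differences: -1176, -1416, -1656, -1896, -2136
Third differences: -2406, -3582, -4998, -6654, -8550
Second differences: -2680, -5086, -8668, -13666, -20320
First differences: -1792, -4472, -9558, -18226, -31892
a: -750, -2542, -7014, -16572, -34798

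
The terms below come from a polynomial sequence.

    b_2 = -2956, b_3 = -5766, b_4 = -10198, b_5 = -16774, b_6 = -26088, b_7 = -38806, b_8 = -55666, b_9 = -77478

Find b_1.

-1318

Δ: -2810, -4432, -6576, -9314, -12718, -16860, -21812
Δ²: -1622, -2144, -2738, -3404, -4142, -4952
Δ³: -522, -594, -666, -738, -810
Δ⁴: -72, -72, -72, -72
The fourth differences are constant at -72.
Work back: -522 + 72 = -450;  -1622 + 450 = -1172;  -2810 + 1172 = -1638;  -2956 + 1638 = -1318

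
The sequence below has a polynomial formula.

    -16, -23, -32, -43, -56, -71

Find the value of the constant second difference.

-2

Δ: -7, -9, -11, -13, -15
Δ²: -2, -2, -2, -2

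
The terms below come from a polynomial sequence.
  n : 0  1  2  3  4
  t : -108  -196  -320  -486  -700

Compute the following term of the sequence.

-88, -124, -166, -214
-36, -42, -48
-6, -6
Third differences constant at -6.
-48 − 6 = -54;  -214 − 54 = -268;  -700 − 268 = -968

-968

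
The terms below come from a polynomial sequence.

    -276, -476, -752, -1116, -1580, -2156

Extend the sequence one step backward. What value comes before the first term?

-200, -276, -364, -464, -576
-76, -88, -100, -112
-12, -12, -12
The third differences are constant at -12.
Work back: -76 + 12 = -64;  -200 + 64 = -136;  -276 + 136 = -140

-140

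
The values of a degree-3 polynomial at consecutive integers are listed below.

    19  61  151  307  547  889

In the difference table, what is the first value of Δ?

42

First differences: 42, 90, 156, 240, 342
Second differences: 48, 66, 84, 102
Third differences: 18, 18, 18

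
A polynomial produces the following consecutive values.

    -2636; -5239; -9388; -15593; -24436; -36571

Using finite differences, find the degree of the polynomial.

-2603, -4149, -6205, -8843, -12135
-1546, -2056, -2638, -3292
-510, -582, -654
-72, -72
The fourth differences are constant, so the polynomial has degree 4.

4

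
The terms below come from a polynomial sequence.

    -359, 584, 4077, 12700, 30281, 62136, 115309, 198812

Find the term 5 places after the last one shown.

943, 3493, 8623, 17581, 31855, 53173, 83503
2550, 5130, 8958, 14274, 21318, 30330
2580, 3828, 5316, 7044, 9012
1248, 1488, 1728, 1968
240, 240, 240
Constant fifth difference = 240, so extend:
1968 + 240 = 2208;  9012 + 2208 = 11220;  30330 + 11220 = 41550;  83503 + 41550 = 125053;  198812 + 125053 = 323865
2208 + 240 = 2448;  11220 + 2448 = 13668;  41550 + 13668 = 55218;  125053 + 55218 = 180271;  323865 + 180271 = 504136
2448 + 240 = 2688;  13668 + 2688 = 16356;  55218 + 16356 = 71574;  180271 + 71574 = 251845;  504136 + 251845 = 755981
2688 + 240 = 2928;  16356 + 2928 = 19284;  71574 + 19284 = 90858;  251845 + 90858 = 342703;  755981 + 342703 = 1098684
2928 + 240 = 3168;  19284 + 3168 = 22452;  90858 + 22452 = 113310;  342703 + 113310 = 456013;  1098684 + 456013 = 1554697

1554697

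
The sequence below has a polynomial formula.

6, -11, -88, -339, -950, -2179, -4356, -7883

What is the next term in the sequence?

-13234

-17, -77, -251, -611, -1229, -2177, -3527
-60, -174, -360, -618, -948, -1350
-114, -186, -258, -330, -402
-72, -72, -72, -72
The fourth differences are constant (-72).
-402 − 72 = -474;  -1350 − 474 = -1824;  -3527 − 1824 = -5351;  -7883 − 5351 = -13234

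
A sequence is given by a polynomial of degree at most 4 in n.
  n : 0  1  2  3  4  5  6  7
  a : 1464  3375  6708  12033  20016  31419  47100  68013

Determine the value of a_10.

1911  3333  5325  7983  11403  15681  20913
1422  1992  2658  3420  4278  5232
570  666  762  858  954
96  96  96  96
The fourth differences are constant (96).
954 + 96 = 1050;  5232 + 1050 = 6282;  20913 + 6282 = 27195;  68013 + 27195 = 95208
1050 + 96 = 1146;  6282 + 1146 = 7428;  27195 + 7428 = 34623;  95208 + 34623 = 129831
1146 + 96 = 1242;  7428 + 1242 = 8670;  34623 + 8670 = 43293;  129831 + 43293 = 173124

173124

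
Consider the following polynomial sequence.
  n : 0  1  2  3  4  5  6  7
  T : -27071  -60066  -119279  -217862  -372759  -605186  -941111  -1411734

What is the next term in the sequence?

-2053967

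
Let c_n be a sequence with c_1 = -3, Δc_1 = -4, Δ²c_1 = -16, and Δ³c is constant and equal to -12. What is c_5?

Build the table forward from the leading diagonal:
Δ³: -12, -12, -12, -12, -12
Δ²: -16, -28, -40, -52, -64
Δ: -4, -20, -48, -88, -140
c: -3, -7, -27, -75, -163

-163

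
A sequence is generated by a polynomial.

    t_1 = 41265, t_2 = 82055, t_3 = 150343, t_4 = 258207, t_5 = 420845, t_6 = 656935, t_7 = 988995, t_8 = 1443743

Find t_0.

40790  68288  107864  162638  236090  332060  454748
27498  39576  54774  73452  95970  122688
12078  15198  18678  22518  26718
3120  3480  3840  4200
360  360  360
The fifth differences are constant at 360.
Work back: 3120 − 360 = 2760;  12078 − 2760 = 9318;  27498 − 9318 = 18180;  40790 − 18180 = 22610;  41265 − 22610 = 18655

18655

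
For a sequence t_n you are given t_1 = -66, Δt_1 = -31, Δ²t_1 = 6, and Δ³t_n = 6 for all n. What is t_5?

-130

Build the table forward from the leading diagonal:
Δ³: 6  6  6  6  6
Δ²: 6  12  18  24  30
Δ: -31  -25  -13  5  29
t: -66  -97  -122  -135  -130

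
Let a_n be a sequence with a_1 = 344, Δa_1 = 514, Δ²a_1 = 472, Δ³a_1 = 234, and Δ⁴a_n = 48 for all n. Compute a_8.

Build the table forward from the leading diagonal:
Δ⁴: 48  48  48  48  48  48  48  48
Δ³: 234  282  330  378  426  474  522  570
Δ²: 472  706  988  1318  1696  2122  2596  3118
Δ: 514  986  1692  2680  3998  5694  7816  10412
a: 344  858  1844  3536  6216  10214  15908  23724

23724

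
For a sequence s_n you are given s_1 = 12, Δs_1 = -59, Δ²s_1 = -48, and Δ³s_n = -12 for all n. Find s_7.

Build the table forward from the leading diagonal:
D3: -12  -12  -12  -12  -12  -12  -12
D2: -48  -60  -72  -84  -96  -108  -120
D1: -59  -107  -167  -239  -323  -419  -527
s: 12  -47  -154  -321  -560  -883  -1302

-1302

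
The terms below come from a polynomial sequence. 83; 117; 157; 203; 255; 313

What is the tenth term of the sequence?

Δ: 34  40  46  52  58
Δ²: 6  6  6  6
The second differences are constant (6).
58 + 6 = 64;  313 + 64 = 377
64 + 6 = 70;  377 + 70 = 447
70 + 6 = 76;  447 + 76 = 523
76 + 6 = 82;  523 + 82 = 605

605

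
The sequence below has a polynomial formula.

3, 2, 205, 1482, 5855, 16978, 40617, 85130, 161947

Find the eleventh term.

476453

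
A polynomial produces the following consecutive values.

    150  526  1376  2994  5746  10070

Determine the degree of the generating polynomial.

Δ: 376, 850, 1618, 2752, 4324
Δ²: 474, 768, 1134, 1572
Δ³: 294, 366, 438
Δ⁴: 72, 72
The fourth differences are constant, so the polynomial has degree 4.

4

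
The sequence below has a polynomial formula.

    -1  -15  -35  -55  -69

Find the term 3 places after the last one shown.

-15

Δ: -14 , -20 , -20 , -14
Δ²: -6 , 0 , 6
Δ³: 6 , 6
The third differences are constant (6).
6 + 6 = 12;  -14 + 12 = -2;  -69 − 2 = -71
12 + 6 = 18;  -2 + 18 = 16;  -71 + 16 = -55
18 + 6 = 24;  16 + 24 = 40;  -55 + 40 = -15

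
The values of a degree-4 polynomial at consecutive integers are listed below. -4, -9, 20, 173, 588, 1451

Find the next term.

2996

D1: -5, 29, 153, 415, 863
D2: 34, 124, 262, 448
D3: 90, 138, 186
D4: 48, 48
Constant fourth difference = 48, so extend:
186 + 48 = 234;  448 + 234 = 682;  863 + 682 = 1545;  1451 + 1545 = 2996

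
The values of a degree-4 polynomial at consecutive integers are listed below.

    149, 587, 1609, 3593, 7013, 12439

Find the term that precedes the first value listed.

Δ: 438, 1022, 1984, 3420, 5426
Δ²: 584, 962, 1436, 2006
Δ³: 378, 474, 570
Δ⁴: 96, 96
The fourth differences are constant at 96.
Work back: 378 − 96 = 282;  584 − 282 = 302;  438 − 302 = 136;  149 − 136 = 13

13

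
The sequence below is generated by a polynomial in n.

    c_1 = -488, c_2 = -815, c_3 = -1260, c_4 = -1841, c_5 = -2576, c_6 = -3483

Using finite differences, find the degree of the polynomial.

3

-327, -445, -581, -735, -907
-118, -136, -154, -172
-18, -18, -18
The third differences are constant, so the polynomial has degree 3.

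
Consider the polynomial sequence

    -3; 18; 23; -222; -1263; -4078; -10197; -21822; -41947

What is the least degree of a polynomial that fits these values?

Δ: 21, 5, -245, -1041, -2815, -6119, -11625, -20125
Δ²: -16, -250, -796, -1774, -3304, -5506, -8500
Δ³: -234, -546, -978, -1530, -2202, -2994
Δ⁴: -312, -432, -552, -672, -792
Δ⁵: -120, -120, -120, -120
The fifth differences are constant, so the polynomial has degree 5.

5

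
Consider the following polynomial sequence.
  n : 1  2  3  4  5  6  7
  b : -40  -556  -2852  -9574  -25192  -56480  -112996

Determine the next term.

-207562

-516, -2296, -6722, -15618, -31288, -56516
-1780, -4426, -8896, -15670, -25228
-2646, -4470, -6774, -9558
-1824, -2304, -2784
-480, -480
Constant fifth difference = -480, so extend:
-2784 − 480 = -3264;  -9558 − 3264 = -12822;  -25228 − 12822 = -38050;  -56516 − 38050 = -94566;  -112996 − 94566 = -207562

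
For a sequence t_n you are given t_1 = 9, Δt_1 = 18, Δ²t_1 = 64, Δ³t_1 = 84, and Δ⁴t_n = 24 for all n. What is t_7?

Build the table forward from the leading diagonal:
D4: 24, 24, 24, 24, 24, 24, 24
D3: 84, 108, 132, 156, 180, 204, 228
D2: 64, 148, 256, 388, 544, 724, 928
D1: 18, 82, 230, 486, 874, 1418, 2142
t: 9, 27, 109, 339, 825, 1699, 3117

3117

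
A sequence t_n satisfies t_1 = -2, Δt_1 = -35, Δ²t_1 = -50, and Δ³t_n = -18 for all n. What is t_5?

Build the table forward from the leading diagonal:
Third differences: -18  -18  -18  -18  -18
Second differences: -50  -68  -86  -104  -122
First differences: -35  -85  -153  -239  -343
t: -2  -37  -122  -275  -514

-514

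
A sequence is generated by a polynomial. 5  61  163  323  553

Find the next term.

56, 102, 160, 230
46, 58, 70
12, 12
Constant third difference = 12, so extend:
70 + 12 = 82;  230 + 82 = 312;  553 + 312 = 865

865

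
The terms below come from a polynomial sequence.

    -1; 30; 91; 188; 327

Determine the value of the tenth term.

1862

Δ: 31, 61, 97, 139
Δ²: 30, 36, 42
Δ³: 6, 6
Constant third difference = 6, so extend:
42 + 6 = 48;  139 + 48 = 187;  327 + 187 = 514
48 + 6 = 54;  187 + 54 = 241;  514 + 241 = 755
54 + 6 = 60;  241 + 60 = 301;  755 + 301 = 1056
60 + 6 = 66;  301 + 66 = 367;  1056 + 367 = 1423
66 + 6 = 72;  367 + 72 = 439;  1423 + 439 = 1862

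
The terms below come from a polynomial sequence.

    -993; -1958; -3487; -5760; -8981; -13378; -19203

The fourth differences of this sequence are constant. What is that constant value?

D1: -965, -1529, -2273, -3221, -4397, -5825
D2: -564, -744, -948, -1176, -1428
D3: -180, -204, -228, -252
D4: -24, -24, -24

-24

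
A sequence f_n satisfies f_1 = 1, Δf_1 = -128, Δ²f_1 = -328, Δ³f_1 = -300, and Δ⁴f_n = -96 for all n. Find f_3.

-583

Build the table forward from the leading diagonal:
Fourth differences: -96, -96, -96
Third differences: -300, -396, -492
Second differences: -328, -628, -1024
First differences: -128, -456, -1084
f: 1, -127, -583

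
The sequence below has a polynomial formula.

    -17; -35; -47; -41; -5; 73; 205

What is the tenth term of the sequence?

1045

First differences: -18 , -12 , 6 , 36 , 78 , 132
Second differences: 6 , 18 , 30 , 42 , 54
Third differences: 12 , 12 , 12 , 12
The third differences are constant (12).
54 + 12 = 66;  132 + 66 = 198;  205 + 198 = 403
66 + 12 = 78;  198 + 78 = 276;  403 + 276 = 679
78 + 12 = 90;  276 + 90 = 366;  679 + 366 = 1045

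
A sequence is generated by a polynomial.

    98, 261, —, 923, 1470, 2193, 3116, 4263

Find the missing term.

Using the last 5 terms:
547, 723, 923, 1147
176, 200, 224
24, 24
Constant third difference = 24.
Extend backward: 176 − 24 = 152;  547 − 152 = 395;  923 − 395 = 528

528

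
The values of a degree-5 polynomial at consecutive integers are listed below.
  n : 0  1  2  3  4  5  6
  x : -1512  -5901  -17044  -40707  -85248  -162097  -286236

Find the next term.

-476679

-4389, -11143, -23663, -44541, -76849, -124139
-6754, -12520, -20878, -32308, -47290
-5766, -8358, -11430, -14982
-2592, -3072, -3552
-480, -480
Constant fifth difference = -480, so extend:
-3552 − 480 = -4032;  -14982 − 4032 = -19014;  -47290 − 19014 = -66304;  -124139 − 66304 = -190443;  -286236 − 190443 = -476679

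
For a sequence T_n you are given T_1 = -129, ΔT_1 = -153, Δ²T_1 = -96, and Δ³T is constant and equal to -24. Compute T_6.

Build the table forward from the leading diagonal:
Δ³: -24, -24, -24, -24, -24, -24
Δ²: -96, -120, -144, -168, -192, -216
Δ: -153, -249, -369, -513, -681, -873
T: -129, -282, -531, -900, -1413, -2094

-2094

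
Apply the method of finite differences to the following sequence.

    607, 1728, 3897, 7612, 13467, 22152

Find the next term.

34453

First differences: 1121, 2169, 3715, 5855, 8685
Second differences: 1048, 1546, 2140, 2830
Third differences: 498, 594, 690
Fourth differences: 96, 96
Fourth differences constant at 96.
690 + 96 = 786;  2830 + 786 = 3616;  8685 + 3616 = 12301;  22152 + 12301 = 34453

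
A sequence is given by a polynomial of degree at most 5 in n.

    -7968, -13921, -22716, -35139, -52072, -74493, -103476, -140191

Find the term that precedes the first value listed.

-4167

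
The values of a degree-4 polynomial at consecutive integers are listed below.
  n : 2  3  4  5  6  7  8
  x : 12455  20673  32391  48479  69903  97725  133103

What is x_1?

8218  11718  16088  21424  27822  35378
3500  4370  5336  6398  7556
870  966  1062  1158
96  96  96
The fourth differences are constant at 96.
Work back: 870 − 96 = 774;  3500 − 774 = 2726;  8218 − 2726 = 5492;  12455 − 5492 = 6963

6963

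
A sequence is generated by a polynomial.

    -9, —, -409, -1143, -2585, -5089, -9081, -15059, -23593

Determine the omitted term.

-101

Using the last 7 terms:
D1: -734, -1442, -2504, -3992, -5978, -8534
D2: -708, -1062, -1488, -1986, -2556
D3: -354, -426, -498, -570
D4: -72, -72, -72
Constant fourth difference = -72.
Extend backward: -354 + 72 = -282;  -708 + 282 = -426;  -734 + 426 = -308;  -409 + 308 = -101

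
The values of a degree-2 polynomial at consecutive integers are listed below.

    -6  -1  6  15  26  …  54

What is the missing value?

Using the first 5 terms:
D1: 5, 7, 9, 11
D2: 2, 2, 2
Constant second difference = 2.
Extend forward: 11 + 2 = 13;  26 + 13 = 39

39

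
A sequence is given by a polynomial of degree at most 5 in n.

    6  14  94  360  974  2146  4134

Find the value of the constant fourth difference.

Δ: 8, 80, 266, 614, 1172, 1988
Δ²: 72, 186, 348, 558, 816
Δ³: 114, 162, 210, 258
Δ⁴: 48, 48, 48

48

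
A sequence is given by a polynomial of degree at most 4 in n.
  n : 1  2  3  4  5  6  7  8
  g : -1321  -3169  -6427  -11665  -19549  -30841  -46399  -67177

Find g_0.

-409

First differences: -1848  -3258  -5238  -7884  -11292  -15558  -20778
Second differences: -1410  -1980  -2646  -3408  -4266  -5220
Third differences: -570  -666  -762  -858  -954
Fourth differences: -96  -96  -96  -96
The fourth differences are constant at -96.
Work back: -570 + 96 = -474;  -1410 + 474 = -936;  -1848 + 936 = -912;  -1321 + 912 = -409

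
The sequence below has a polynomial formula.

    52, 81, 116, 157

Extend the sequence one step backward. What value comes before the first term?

29

29  35  41
6  6
The second differences are constant at 6.
Work back: 29 − 6 = 23;  52 − 23 = 29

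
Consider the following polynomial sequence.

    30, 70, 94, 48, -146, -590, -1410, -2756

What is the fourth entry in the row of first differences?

-194

Δ: 40, 24, -46, -194, -444, -820, -1346
Δ²: -16, -70, -148, -250, -376, -526
Δ³: -54, -78, -102, -126, -150
Δ⁴: -24, -24, -24, -24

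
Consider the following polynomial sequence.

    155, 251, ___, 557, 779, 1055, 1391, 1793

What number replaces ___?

Using the last 5 terms:
222  276  336  402
54  60  66
6  6
Constant third difference = 6.
Extend backward: 54 − 6 = 48;  222 − 48 = 174;  557 − 174 = 383

383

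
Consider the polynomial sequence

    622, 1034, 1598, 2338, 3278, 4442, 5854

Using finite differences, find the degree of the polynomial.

3

412, 564, 740, 940, 1164, 1412
152, 176, 200, 224, 248
24, 24, 24, 24
The third differences are constant, so the polynomial has degree 3.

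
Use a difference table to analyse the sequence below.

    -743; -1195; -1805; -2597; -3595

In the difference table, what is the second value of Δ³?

-24

Δ: -452, -610, -792, -998
Δ²: -158, -182, -206
Δ³: -24, -24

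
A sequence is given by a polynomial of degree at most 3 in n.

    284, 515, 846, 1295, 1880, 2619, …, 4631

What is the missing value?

Using the first 6 terms:
First differences: 231  331  449  585  739
Second differences: 100  118  136  154
Third differences: 18  18  18
Constant third difference = 18.
Extend forward: 154 + 18 = 172;  739 + 172 = 911;  2619 + 911 = 3530

3530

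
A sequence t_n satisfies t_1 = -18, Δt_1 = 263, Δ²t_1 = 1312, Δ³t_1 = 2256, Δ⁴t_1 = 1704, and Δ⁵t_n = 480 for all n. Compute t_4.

6963

Build the table forward from the leading diagonal:
Δ⁵: 480  480  480  480
Δ⁴: 1704  2184  2664  3144
Δ³: 2256  3960  6144  8808
Δ²: 1312  3568  7528  13672
Δ: 263  1575  5143  12671
t: -18  245  1820  6963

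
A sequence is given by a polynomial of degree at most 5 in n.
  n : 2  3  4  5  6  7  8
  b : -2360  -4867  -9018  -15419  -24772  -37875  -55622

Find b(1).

-987

-2507  -4151  -6401  -9353  -13103  -17747
-1644  -2250  -2952  -3750  -4644
-606  -702  -798  -894
-96  -96  -96
The fourth differences are constant at -96.
Work back: -606 + 96 = -510;  -1644 + 510 = -1134;  -2507 + 1134 = -1373;  -2360 + 1373 = -987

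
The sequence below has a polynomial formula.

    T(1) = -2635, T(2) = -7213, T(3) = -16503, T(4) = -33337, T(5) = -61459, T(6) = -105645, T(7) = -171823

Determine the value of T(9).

D1: -4578, -9290, -16834, -28122, -44186, -66178
D2: -4712, -7544, -11288, -16064, -21992
D3: -2832, -3744, -4776, -5928
D4: -912, -1032, -1152
D5: -120, -120
Fifth differences constant at -120.
-1152 − 120 = -1272;  -5928 − 1272 = -7200;  -21992 − 7200 = -29192;  -66178 − 29192 = -95370;  -171823 − 95370 = -267193
-1272 − 120 = -1392;  -7200 − 1392 = -8592;  -29192 − 8592 = -37784;  -95370 − 37784 = -133154;  -267193 − 133154 = -400347

-400347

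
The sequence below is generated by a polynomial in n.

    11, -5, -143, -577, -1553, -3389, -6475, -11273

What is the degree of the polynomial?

Δ: -16, -138, -434, -976, -1836, -3086, -4798
Δ²: -122, -296, -542, -860, -1250, -1712
Δ³: -174, -246, -318, -390, -462
Δ⁴: -72, -72, -72, -72
The fourth differences are constant, so the polynomial has degree 4.

4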